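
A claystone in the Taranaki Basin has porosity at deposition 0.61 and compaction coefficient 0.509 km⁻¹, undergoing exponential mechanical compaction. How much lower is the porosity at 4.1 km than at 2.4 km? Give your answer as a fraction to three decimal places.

0.104

φ(2.4) = 0.61·e^(−0.509×2.4) = 0.1798
φ(4.1) = 0.61·e^(−0.509×4.1) = 0.0757
Δφ = 0.1798 − 0.0757 = 0.1041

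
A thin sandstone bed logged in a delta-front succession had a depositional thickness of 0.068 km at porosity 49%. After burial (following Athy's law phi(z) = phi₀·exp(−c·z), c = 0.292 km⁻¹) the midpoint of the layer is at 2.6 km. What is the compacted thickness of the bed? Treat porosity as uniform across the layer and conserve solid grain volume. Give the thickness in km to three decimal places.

0.045 km

Porosity at 2.6 km: phi = 0.49·exp(−0.292×2.6) = 0.2293
Solid-volume conservation: h(1−phi) = h₀(1−phi₀) ⇒ h = h₀·(1−phi₀)/(1−phi)
h = 0.068 × (1 − 0.49)/(1 − 0.2293) = 0.068 × 0.6618 = 0.0450 km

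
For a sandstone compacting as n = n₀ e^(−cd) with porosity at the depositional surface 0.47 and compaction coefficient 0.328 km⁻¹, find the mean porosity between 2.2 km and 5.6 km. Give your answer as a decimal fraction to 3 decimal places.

0.138

⟨n⟩ = (1/(d₂−d₁)) ∫ n₀ e^(−cd) dd = n₀·(e^(−c·d₁) − e^(−c·d₂)) / (c·(d₂−d₁))
e^(−0.328×2.2) = 0.4860; e^(−0.328×5.6) = 0.1593
⟨n⟩ = 0.47 × (0.4860 − 0.1593) / (0.328 × 3.4) = 0.47 × 0.2929 = 0.1377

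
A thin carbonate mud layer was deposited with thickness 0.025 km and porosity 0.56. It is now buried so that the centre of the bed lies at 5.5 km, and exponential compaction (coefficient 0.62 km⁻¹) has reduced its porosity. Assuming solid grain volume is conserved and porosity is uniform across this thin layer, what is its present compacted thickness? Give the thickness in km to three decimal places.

Porosity at 5.5 km: n = 0.56·exp(−0.62×5.5) = 0.0185
Solid-volume conservation: h(1−n) = h₀(1−n₀) ⇒ h = h₀·(1−n₀)/(1−n)
h = 0.025 × (1 − 0.56)/(1 − 0.0185) = 0.025 × 0.4483 = 0.0112 km

0.011 km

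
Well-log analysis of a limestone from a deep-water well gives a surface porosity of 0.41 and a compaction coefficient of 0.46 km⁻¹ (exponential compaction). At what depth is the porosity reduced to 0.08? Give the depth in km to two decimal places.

3.55 km

Invert Athy's law: z = ln(phi₀/phi) / c
z = ln(0.41/0.08) / 0.46 = ln(5.125) / 0.46 = 1.6341 / 0.46 = 3.552 km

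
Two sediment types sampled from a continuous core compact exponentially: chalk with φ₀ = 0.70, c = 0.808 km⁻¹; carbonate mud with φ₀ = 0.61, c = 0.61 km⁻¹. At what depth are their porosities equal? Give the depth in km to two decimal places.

Set φ₀ₐ e^(−cₐz) = φ₀ᵦ e^(−cᵦz) ⇒ ln(φ₀ₐ/φ₀ᵦ) = (cₐ − cᵦ)·z
z = ln(0.7/0.61) / (0.808 − 0.61) = 0.1376 / 0.198 = 0.695 km

0.70 km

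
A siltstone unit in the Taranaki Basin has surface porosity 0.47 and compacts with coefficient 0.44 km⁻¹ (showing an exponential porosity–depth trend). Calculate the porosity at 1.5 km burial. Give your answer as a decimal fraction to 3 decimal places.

0.243

φ = φ₀·exp(−k·d) = 0.47 × exp(−0.44 × 1.5) = 0.47 × exp(−0.66)
  = 0.47 × 0.5169 = 0.2429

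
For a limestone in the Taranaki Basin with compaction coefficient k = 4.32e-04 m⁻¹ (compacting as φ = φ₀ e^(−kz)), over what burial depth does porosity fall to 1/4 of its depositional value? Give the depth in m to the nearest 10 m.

Working in km (1 km = 1000 m; k in km⁻¹ = k in m⁻¹ × 1000):
φ/φ₀ = 1/4 ⇒ exp(−k·z) = 1/4 ⇒ z = ln(4) / k
z = 1.3863 / 0.432 = 3.209 km

3210 m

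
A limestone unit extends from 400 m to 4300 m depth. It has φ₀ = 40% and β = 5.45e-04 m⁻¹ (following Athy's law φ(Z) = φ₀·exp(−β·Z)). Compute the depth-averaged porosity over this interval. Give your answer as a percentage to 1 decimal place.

Working in km (1 km = 1000 m; β in km⁻¹ = β in m⁻¹ × 1000):
⟨φ⟩ = (1/(Z₂−Z₁)) ∫ φ₀ e^(−βZ) dZ = φ₀·(e^(−β·Z₁) − e^(−β·Z₂)) / (β·(Z₂−Z₁))
e^(−0.545×0.4) = 0.8041; e^(−0.545×4.3) = 0.0960
⟨φ⟩ = 0.4 × (0.8041 − 0.0960) / (0.545 × 3.9) = 0.4 × 0.3332 = 0.1333

13.3%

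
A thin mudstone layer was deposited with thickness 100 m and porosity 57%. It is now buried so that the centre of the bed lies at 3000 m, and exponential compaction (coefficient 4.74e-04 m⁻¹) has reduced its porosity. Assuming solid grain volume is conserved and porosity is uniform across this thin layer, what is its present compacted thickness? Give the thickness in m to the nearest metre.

Working in km (1 km = 1000 m; β in km⁻¹ = β in m⁻¹ × 1000):
Porosity at 3 km: phi = 0.57·exp(−0.474×3) = 0.1375
Solid-volume conservation: h(1−phi) = h₀(1−phi₀) ⇒ h = h₀·(1−phi₀)/(1−phi)
h = 0.1 × (1 − 0.57)/(1 − 0.1375) = 0.1 × 0.4986 = 0.0499 km

50 m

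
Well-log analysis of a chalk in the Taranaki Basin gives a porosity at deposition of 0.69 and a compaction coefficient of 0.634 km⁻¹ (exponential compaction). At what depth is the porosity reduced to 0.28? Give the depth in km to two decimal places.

1.42 km

Invert Athy's law: d = ln(φ₀/φ) / β
d = ln(0.69/0.28) / 0.634 = ln(2.464) / 0.634 = 0.9019 / 0.634 = 1.423 km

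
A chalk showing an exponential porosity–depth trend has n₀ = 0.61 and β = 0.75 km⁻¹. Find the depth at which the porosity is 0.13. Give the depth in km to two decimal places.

Invert Athy's law: Z = ln(n₀/n) / β
Z = ln(0.61/0.13) / 0.75 = ln(4.692) / 0.75 = 1.5459 / 0.75 = 2.061 km

2.06 km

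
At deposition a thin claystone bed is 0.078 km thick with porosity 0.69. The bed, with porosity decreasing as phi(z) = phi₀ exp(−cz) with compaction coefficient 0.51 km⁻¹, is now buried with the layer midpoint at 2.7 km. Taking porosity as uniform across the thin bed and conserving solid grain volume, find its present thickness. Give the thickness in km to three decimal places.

0.029 km

Porosity at 2.7 km: phi = 0.69·exp(−0.51×2.7) = 0.1741
Solid-volume conservation: h(1−phi) = h₀(1−phi₀) ⇒ h = h₀·(1−phi₀)/(1−phi)
h = 0.078 × (1 − 0.69)/(1 − 0.1741) = 0.078 × 0.3754 = 0.0293 km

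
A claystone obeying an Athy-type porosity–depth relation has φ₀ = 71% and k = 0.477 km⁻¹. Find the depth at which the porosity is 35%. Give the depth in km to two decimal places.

Invert Athy's law: Z = ln(φ₀/φ) / k
Z = ln(0.71/0.35) / 0.477 = ln(2.029) / 0.477 = 0.7073 / 0.477 = 1.483 km

1.48 km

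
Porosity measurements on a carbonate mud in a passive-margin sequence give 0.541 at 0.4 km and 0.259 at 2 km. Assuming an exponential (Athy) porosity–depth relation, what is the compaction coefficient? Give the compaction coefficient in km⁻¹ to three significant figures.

Athy: phi(z) = phi₀ e^(−kz) ⇒ phi₁/phi₂ = e^{k(z₂−z₁)} ⇒ k = ln(phi₁/phi₂)/(z₂−z₁)
k = ln(0.541/0.259) / (2 − 0.4) = ln(2.089) / 1.6 = 0.7366 / 1.6 = 0.4604 km⁻¹

0.460 km⁻¹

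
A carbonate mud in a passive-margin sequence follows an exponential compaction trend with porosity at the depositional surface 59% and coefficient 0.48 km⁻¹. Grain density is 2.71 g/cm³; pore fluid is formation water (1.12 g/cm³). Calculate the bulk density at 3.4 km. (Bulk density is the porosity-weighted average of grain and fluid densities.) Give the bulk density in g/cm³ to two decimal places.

2.53 g/cm³

Porosity at depth: φ = 0.59·exp(−0.48×3.4) = 0.59×0.1955 = 0.1154
Bulk density: ρ_b = (1−φ)ρ_g + φ·ρ_f = 0.8846×2.71 + 0.1154×1.12
       = 2.397 + 0.129 = 2.527 g/cm³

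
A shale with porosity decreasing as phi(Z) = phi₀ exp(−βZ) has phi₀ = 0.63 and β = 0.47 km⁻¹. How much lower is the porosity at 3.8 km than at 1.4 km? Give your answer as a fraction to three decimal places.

phi(1.4) = 0.63·e^(−0.47×1.4) = 0.3263
phi(3.8) = 0.63·e^(−0.47×3.8) = 0.1056
Δphi = 0.3263 − 0.1056 = 0.2207

0.221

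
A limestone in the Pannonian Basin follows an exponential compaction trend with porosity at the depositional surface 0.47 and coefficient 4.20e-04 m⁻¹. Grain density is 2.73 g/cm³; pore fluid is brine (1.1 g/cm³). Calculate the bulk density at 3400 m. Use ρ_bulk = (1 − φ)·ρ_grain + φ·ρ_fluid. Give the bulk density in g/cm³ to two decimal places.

2.55 g/cm³

Working in km (1 km = 1000 m; k in km⁻¹ = k in m⁻¹ × 1000):
Porosity at depth: n = 0.47·exp(−0.42×3.4) = 0.47×0.2398 = 0.1127
Bulk density: ρ_b = (1−n)ρ_g + n·ρ_f = 0.8873×2.73 + 0.1127×1.1
       = 2.422 + 0.124 = 2.546 g/cm³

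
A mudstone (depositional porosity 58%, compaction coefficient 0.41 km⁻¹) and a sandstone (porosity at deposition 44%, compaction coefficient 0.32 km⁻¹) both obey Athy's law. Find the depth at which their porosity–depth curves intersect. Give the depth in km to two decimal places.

Set n₀ₐ e^(−βₐZ) = n₀ᵦ e^(−βᵦZ) ⇒ ln(n₀ₐ/n₀ᵦ) = (βₐ − βᵦ)·Z
Z = ln(0.58/0.44) / (0.41 − 0.32) = 0.2763 / 0.09 = 3.069 km

3.07 km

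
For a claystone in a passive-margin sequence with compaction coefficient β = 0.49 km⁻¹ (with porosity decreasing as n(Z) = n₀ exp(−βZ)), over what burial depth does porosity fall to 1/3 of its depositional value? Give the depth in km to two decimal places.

n/n₀ = 1/3 ⇒ exp(−β·Z) = 1/3 ⇒ Z = ln(3) / β
Z = 1.0986 / 0.49 = 2.242 km

2.24 km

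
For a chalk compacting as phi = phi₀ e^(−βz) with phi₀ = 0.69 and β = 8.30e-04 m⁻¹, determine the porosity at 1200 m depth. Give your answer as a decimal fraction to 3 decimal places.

0.255

Working in km (1 km = 1000 m; β in km⁻¹ = β in m⁻¹ × 1000):
phi = phi₀·exp(−β·z) = 0.69 × exp(−0.83 × 1.2) = 0.69 × exp(−0.996)
  = 0.69 × 0.3694 = 0.2549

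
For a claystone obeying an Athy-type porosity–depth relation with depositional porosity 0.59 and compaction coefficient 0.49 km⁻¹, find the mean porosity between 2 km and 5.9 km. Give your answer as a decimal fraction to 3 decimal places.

⟨φ⟩ = (1/(z₂−z₁)) ∫ φ₀ e^(−kz) dz = φ₀·(e^(−k·z₁) − e^(−k·z₂)) / (k·(z₂−z₁))
e^(−0.49×2) = 0.3753; e^(−0.49×5.9) = 0.0555
⟨φ⟩ = 0.59 × (0.3753 − 0.0555) / (0.49 × 3.9) = 0.59 × 0.1673 = 0.0987

0.099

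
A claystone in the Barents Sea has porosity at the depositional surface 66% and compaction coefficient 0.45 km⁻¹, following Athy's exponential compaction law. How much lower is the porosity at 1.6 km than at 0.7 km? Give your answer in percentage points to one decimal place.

phi(0.7) = 0.66·e^(−0.45×0.7) = 0.4817
phi(1.6) = 0.66·e^(−0.45×1.6) = 0.3213
Δphi = 0.4817 − 0.3213 = 0.1604

16.0 percentage points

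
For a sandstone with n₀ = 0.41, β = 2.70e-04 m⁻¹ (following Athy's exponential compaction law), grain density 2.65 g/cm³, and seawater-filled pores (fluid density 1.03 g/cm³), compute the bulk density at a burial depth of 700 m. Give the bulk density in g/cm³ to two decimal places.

Working in km (1 km = 1000 m; β in km⁻¹ = β in m⁻¹ × 1000):
Porosity at depth: n = 0.41·exp(−0.27×0.7) = 0.41×0.8278 = 0.3394
Bulk density: ρ_b = (1−n)ρ_g + n·ρ_f = 0.6606×2.65 + 0.3394×1.03
       = 1.751 + 0.350 = 2.100 g/cm³

2.10 g/cm³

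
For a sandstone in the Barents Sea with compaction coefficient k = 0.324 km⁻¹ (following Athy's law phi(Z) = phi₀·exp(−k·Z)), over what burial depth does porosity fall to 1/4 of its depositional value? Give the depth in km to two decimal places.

4.28 km

phi/phi₀ = 1/4 ⇒ exp(−k·Z) = 1/4 ⇒ Z = ln(4) / k
Z = 1.3863 / 0.324 = 4.279 km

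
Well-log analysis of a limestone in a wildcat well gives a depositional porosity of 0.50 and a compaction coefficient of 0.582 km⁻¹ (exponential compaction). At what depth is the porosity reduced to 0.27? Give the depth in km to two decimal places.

1.06 km

Invert Athy's law: d = ln(φ₀/φ) / β
d = ln(0.5/0.27) / 0.582 = ln(1.852) / 0.582 = 0.6162 / 0.582 = 1.059 km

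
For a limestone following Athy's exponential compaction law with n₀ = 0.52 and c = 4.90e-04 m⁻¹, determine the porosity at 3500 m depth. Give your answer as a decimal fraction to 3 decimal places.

Working in km (1 km = 1000 m; c in km⁻¹ = c in m⁻¹ × 1000):
n = n₀·exp(−c·d) = 0.52 × exp(−0.49 × 3.5) = 0.52 × exp(−1.715)
  = 0.52 × 0.1800 = 0.0936

0.094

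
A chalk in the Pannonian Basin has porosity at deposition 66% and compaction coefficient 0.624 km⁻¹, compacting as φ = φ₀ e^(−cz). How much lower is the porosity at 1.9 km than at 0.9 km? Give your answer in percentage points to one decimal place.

φ(0.9) = 0.66·e^(−0.624×0.9) = 0.3764
φ(1.9) = 0.66·e^(−0.624×1.9) = 0.2017
Δφ = 0.3764 − 0.2017 = 0.1747

17.5 percentage points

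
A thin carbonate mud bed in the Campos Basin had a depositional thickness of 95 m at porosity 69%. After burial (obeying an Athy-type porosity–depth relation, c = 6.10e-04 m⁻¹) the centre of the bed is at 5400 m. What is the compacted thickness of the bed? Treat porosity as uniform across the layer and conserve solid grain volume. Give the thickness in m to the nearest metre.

30 m

Working in km (1 km = 1000 m; c in km⁻¹ = c in m⁻¹ × 1000):
Porosity at 5.4 km: n = 0.69·exp(−0.61×5.4) = 0.0256
Solid-volume conservation: h(1−n) = h₀(1−n₀) ⇒ h = h₀·(1−n₀)/(1−n)
h = 0.095 × (1 − 0.69)/(1 − 0.0256) = 0.095 × 0.3181 = 0.0302 km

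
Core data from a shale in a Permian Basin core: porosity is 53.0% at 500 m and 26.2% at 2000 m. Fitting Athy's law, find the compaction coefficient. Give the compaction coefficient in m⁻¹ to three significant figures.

0.000470 m⁻¹

Working in km (1 km = 1000 m; c in km⁻¹ = c in m⁻¹ × 1000):
Athy: φ(Z) = φ₀ e^(−cZ) ⇒ φ₁/φ₂ = e^{c(Z₂−Z₁)} ⇒ c = ln(φ₁/φ₂)/(Z₂−Z₁)
c = ln(0.53/0.262) / (2 − 0.5) = ln(2.023) / 1.5 = 0.7045 / 1.5 = 0.4697 km⁻¹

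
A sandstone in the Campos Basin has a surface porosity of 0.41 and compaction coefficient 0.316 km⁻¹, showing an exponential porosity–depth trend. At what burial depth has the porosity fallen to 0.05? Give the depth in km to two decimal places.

Invert Athy's law: Z = ln(phi₀/phi) / c
Z = ln(0.41/0.05) / 0.316 = ln(8.2) / 0.316 = 2.1041 / 0.316 = 6.659 km

6.66 km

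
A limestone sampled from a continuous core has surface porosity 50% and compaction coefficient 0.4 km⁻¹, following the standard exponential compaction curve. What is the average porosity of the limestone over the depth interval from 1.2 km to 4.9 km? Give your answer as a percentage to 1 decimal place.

16.1%

⟨φ⟩ = (1/(d₂−d₁)) ∫ φ₀ e^(−cd) dd = φ₀·(e^(−c·d₁) − e^(−c·d₂)) / (c·(d₂−d₁))
e^(−0.4×1.2) = 0.6188; e^(−0.4×4.9) = 0.1409
⟨φ⟩ = 0.5 × (0.6188 − 0.1409) / (0.4 × 3.7) = 0.5 × 0.3229 = 0.1615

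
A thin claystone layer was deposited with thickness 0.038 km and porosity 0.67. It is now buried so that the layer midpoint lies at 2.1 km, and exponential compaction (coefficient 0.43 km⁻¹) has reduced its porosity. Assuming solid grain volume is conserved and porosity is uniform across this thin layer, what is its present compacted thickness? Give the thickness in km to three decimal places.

Porosity at 2.1 km: phi = 0.67·exp(−0.43×2.1) = 0.2716
Solid-volume conservation: h(1−phi) = h₀(1−phi₀) ⇒ h = h₀·(1−phi₀)/(1−phi)
h = 0.038 × (1 − 0.67)/(1 − 0.2716) = 0.038 × 0.4530 = 0.0172 km

0.017 km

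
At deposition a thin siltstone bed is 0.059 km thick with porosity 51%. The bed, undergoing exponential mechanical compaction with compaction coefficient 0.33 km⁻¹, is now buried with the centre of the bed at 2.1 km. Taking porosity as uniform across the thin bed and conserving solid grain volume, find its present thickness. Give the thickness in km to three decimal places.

0.039 km

Porosity at 2.1 km: φ = 0.51·exp(−0.33×2.1) = 0.2550
Solid-volume conservation: h(1−φ) = h₀(1−φ₀) ⇒ h = h₀·(1−φ₀)/(1−φ)
h = 0.059 × (1 − 0.51)/(1 − 0.2550) = 0.059 × 0.6578 = 0.0388 km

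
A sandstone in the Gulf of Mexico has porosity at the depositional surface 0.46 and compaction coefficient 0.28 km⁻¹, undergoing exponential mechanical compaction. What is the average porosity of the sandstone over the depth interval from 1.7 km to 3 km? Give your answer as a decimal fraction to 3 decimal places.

⟨φ⟩ = (1/(z₂−z₁)) ∫ φ₀ e^(−cz) dz = φ₀·(e^(−c·z₁) − e^(−c·z₂)) / (c·(z₂−z₁))
e^(−0.28×1.7) = 0.6213; e^(−0.28×3) = 0.4317
⟨φ⟩ = 0.46 × (0.6213 − 0.4317) / (0.28 × 1.3) = 0.46 × 0.5207 = 0.2395

0.240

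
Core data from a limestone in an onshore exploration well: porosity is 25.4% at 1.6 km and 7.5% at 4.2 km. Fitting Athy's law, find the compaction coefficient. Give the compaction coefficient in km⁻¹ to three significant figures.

0.469 km⁻¹

Athy: phi(z) = phi₀ e^(−kz) ⇒ phi₁/phi₂ = e^{k(z₂−z₁)} ⇒ k = ln(phi₁/phi₂)/(z₂−z₁)
k = ln(0.254/0.075) / (4.2 − 1.6) = ln(3.387) / 2.6 = 1.2198 / 2.6 = 0.4692 km⁻¹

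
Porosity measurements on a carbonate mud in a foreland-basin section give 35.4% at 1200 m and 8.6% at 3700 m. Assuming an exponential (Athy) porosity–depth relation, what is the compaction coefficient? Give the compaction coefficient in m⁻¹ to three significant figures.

Working in km (1 km = 1000 m; c in km⁻¹ = c in m⁻¹ × 1000):
Athy: n(Z) = n₀ e^(−cZ) ⇒ n₁/n₂ = e^{c(Z₂−Z₁)} ⇒ c = ln(n₁/n₂)/(Z₂−Z₁)
c = ln(0.354/0.086) / (3.7 − 1.2) = ln(4.116) / 2.5 = 1.4149 / 2.5 = 0.566 km⁻¹

0.000566 m⁻¹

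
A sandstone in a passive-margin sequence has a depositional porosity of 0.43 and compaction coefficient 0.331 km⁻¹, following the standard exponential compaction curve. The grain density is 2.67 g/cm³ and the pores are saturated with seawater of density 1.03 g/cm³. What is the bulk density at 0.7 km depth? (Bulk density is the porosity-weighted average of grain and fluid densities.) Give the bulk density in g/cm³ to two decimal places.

Porosity at depth: phi = 0.43·exp(−0.331×0.7) = 0.43×0.7932 = 0.3411
Bulk density: ρ_b = (1−phi)ρ_g + phi·ρ_f = 0.6589×2.67 + 0.3411×1.03
       = 1.759 + 0.351 = 2.111 g/cm³

2.11 g/cm³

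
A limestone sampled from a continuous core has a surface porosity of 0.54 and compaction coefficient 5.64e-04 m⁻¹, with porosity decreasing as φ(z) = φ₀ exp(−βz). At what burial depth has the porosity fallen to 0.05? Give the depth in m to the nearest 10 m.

4220 m

Working in km (1 km = 1000 m; β in km⁻¹ = β in m⁻¹ × 1000):
Invert Athy's law: z = ln(φ₀/φ) / β
z = ln(0.54/0.05) / 0.564 = ln(10.8) / 0.564 = 2.3795 / 0.564 = 4.219 km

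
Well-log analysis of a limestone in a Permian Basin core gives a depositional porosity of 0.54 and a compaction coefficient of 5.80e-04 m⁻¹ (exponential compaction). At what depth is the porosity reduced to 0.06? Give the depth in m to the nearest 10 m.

Working in km (1 km = 1000 m; k in km⁻¹ = k in m⁻¹ × 1000):
Invert Athy's law: Z = ln(φ₀/φ) / k
Z = ln(0.54/0.06) / 0.58 = ln(9) / 0.58 = 2.1972 / 0.58 = 3.788 km

3790 m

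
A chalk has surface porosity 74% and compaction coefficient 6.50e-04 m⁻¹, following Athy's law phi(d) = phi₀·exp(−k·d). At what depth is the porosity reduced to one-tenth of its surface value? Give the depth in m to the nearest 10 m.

Working in km (1 km = 1000 m; k in km⁻¹ = k in m⁻¹ × 1000):
phi/phi₀ = 1/10 ⇒ exp(−k·d) = 1/10 ⇒ d = ln(10) / k
d = 2.3026 / 0.65 = 3.542 km

3540 m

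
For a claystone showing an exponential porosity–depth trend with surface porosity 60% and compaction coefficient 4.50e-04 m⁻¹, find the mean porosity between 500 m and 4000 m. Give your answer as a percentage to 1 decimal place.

24.1%

Working in km (1 km = 1000 m; β in km⁻¹ = β in m⁻¹ × 1000):
⟨n⟩ = (1/(d₂−d₁)) ∫ n₀ e^(−βd) dd = n₀·(e^(−β·d₁) − e^(−β·d₂)) / (β·(d₂−d₁))
e^(−0.45×0.5) = 0.7985; e^(−0.45×4) = 0.1653
⟨n⟩ = 0.6 × (0.7985 − 0.1653) / (0.45 × 3.5) = 0.6 × 0.4020 = 0.2412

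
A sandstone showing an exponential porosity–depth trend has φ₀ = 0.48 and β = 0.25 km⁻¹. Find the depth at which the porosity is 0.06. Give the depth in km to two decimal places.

8.32 km

Invert Athy's law: d = ln(φ₀/φ) / β
d = ln(0.48/0.06) / 0.25 = ln(8) / 0.25 = 2.0794 / 0.25 = 8.318 km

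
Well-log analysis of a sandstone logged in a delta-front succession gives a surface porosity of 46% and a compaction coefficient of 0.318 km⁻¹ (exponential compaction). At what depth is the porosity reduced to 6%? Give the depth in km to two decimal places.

Invert Athy's law: Z = ln(n₀/n) / k
Z = ln(0.46/0.06) / 0.318 = ln(7.667) / 0.318 = 2.0369 / 0.318 = 6.405 km

6.41 km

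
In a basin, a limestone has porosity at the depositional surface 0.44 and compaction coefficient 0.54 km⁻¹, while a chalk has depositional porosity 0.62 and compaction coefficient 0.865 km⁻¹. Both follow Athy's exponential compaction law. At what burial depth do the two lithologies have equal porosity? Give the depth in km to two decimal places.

Set phi₀ₐ e^(−βₐZ) = phi₀ᵦ e^(−βᵦZ) ⇒ ln(phi₀ₐ/phi₀ᵦ) = (βₐ − βᵦ)·Z
Z = ln(0.44/0.62) / (0.54 − 0.865) = -0.3429 / -0.325 = 1.055 km

1.06 km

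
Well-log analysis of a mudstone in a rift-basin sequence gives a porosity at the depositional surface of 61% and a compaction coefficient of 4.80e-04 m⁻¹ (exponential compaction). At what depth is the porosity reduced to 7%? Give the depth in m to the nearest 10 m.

4510 m

Working in km (1 km = 1000 m; k in km⁻¹ = k in m⁻¹ × 1000):
Invert Athy's law: z = ln(n₀/n) / k
z = ln(0.61/0.07) / 0.48 = ln(8.714) / 0.48 = 2.1650 / 0.48 = 4.510 km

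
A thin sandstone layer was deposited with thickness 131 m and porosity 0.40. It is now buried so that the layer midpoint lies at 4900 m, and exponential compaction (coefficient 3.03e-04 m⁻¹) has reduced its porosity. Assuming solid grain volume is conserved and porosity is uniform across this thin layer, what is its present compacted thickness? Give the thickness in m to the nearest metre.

86 m

Working in km (1 km = 1000 m; β in km⁻¹ = β in m⁻¹ × 1000):
Porosity at 4.9 km: phi = 0.4·exp(−0.303×4.9) = 0.0906
Solid-volume conservation: h(1−phi) = h₀(1−phi₀) ⇒ h = h₀·(1−phi₀)/(1−phi)
h = 0.131 × (1 − 0.4)/(1 − 0.0906) = 0.131 × 0.6598 = 0.0864 km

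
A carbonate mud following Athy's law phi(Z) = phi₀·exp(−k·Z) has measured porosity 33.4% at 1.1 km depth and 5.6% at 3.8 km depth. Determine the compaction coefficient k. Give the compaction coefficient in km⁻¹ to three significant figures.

0.661 km⁻¹

Athy: phi(Z) = phi₀ e^(−kZ) ⇒ phi₁/phi₂ = e^{k(Z₂−Z₁)} ⇒ k = ln(phi₁/phi₂)/(Z₂−Z₁)
k = ln(0.334/0.056) / (3.8 − 1.1) = ln(5.964) / 2.7 = 1.7858 / 2.7 = 0.6614 km⁻¹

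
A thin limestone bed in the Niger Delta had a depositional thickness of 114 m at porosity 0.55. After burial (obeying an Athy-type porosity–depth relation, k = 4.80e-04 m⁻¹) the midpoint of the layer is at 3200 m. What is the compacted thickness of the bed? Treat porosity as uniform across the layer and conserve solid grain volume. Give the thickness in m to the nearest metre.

Working in km (1 km = 1000 m; k in km⁻¹ = k in m⁻¹ × 1000):
Porosity at 3.2 km: φ = 0.55·exp(−0.48×3.2) = 0.1184
Solid-volume conservation: h(1−φ) = h₀(1−φ₀) ⇒ h = h₀·(1−φ₀)/(1−φ)
h = 0.114 × (1 − 0.55)/(1 − 0.1184) = 0.114 × 0.5104 = 0.0582 km

58 m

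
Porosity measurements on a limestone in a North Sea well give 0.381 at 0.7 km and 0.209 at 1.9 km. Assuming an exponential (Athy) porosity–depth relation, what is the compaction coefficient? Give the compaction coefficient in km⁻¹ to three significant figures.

Athy: phi(z) = phi₀ e^(−βz) ⇒ phi₁/phi₂ = e^{β(z₂−z₁)} ⇒ β = ln(phi₁/phi₂)/(z₂−z₁)
β = ln(0.381/0.209) / (1.9 − 0.7) = ln(1.823) / 1.2 = 0.6005 / 1.2 = 0.5004 km⁻¹

0.500 km⁻¹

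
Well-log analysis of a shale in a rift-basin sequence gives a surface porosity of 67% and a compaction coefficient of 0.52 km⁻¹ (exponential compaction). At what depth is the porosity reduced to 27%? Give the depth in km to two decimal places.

Invert Athy's law: z = ln(phi₀/phi) / k
z = ln(0.67/0.27) / 0.52 = ln(2.481) / 0.52 = 0.9089 / 0.52 = 1.748 km

1.75 km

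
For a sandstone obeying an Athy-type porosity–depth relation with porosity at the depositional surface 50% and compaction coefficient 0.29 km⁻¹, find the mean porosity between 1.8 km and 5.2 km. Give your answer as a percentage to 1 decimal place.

⟨φ⟩ = (1/(z₂−z₁)) ∫ φ₀ e^(−βz) dz = φ₀·(e^(−β·z₁) − e^(−β·z₂)) / (β·(z₂−z₁))
e^(−0.29×1.8) = 0.5933; e^(−0.29×5.2) = 0.2214
⟨φ⟩ = 0.5 × (0.5933 − 0.2214) / (0.29 × 3.4) = 0.5 × 0.3773 = 0.1886

18.9%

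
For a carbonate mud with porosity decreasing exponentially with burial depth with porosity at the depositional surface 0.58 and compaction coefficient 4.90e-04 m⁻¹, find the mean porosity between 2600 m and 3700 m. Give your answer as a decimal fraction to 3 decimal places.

Working in km (1 km = 1000 m; k in km⁻¹ = k in m⁻¹ × 1000):
⟨φ⟩ = (1/(d₂−d₁)) ∫ φ₀ e^(−kd) dd = φ₀·(e^(−k·d₁) − e^(−k·d₂)) / (k·(d₂−d₁))
e^(−0.49×2.6) = 0.2797; e^(−0.49×3.7) = 0.1632
⟨φ⟩ = 0.58 × (0.2797 − 0.1632) / (0.49 × 1.1) = 0.58 × 0.2162 = 0.1254

0.125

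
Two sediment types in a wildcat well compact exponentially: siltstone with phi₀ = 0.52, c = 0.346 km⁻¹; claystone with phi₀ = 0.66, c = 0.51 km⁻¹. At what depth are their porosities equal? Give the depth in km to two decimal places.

1.45 km

Set phi₀ₐ e^(−cₐd) = phi₀ᵦ e^(−cᵦd) ⇒ ln(phi₀ₐ/phi₀ᵦ) = (cₐ − cᵦ)·d
d = ln(0.52/0.66) / (0.346 − 0.51) = -0.2384 / -0.164 = 1.454 km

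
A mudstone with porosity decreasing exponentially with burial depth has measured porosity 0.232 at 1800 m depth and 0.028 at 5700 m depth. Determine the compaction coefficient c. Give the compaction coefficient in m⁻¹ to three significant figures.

Working in km (1 km = 1000 m; c in km⁻¹ = c in m⁻¹ × 1000):
Athy: phi(z) = phi₀ e^(−cz) ⇒ phi₁/phi₂ = e^{c(z₂−z₁)} ⇒ c = ln(phi₁/phi₂)/(z₂−z₁)
c = ln(0.232/0.028) / (5.7 − 1.8) = ln(8.286) / 3.9 = 2.1145 / 3.9 = 0.5422 km⁻¹

0.000542 m⁻¹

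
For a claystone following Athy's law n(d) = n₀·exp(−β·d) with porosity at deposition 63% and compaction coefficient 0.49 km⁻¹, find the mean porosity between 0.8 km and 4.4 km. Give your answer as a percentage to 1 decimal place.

⟨n⟩ = (1/(d₂−d₁)) ∫ n₀ e^(−βd) dd = n₀·(e^(−β·d₁) − e^(−β·d₂)) / (β·(d₂−d₁))
e^(−0.49×0.8) = 0.6757; e^(−0.49×4.4) = 0.1158
⟨n⟩ = 0.63 × (0.6757 − 0.1158) / (0.49 × 3.6) = 0.63 × 0.3174 = 0.2000

20.0%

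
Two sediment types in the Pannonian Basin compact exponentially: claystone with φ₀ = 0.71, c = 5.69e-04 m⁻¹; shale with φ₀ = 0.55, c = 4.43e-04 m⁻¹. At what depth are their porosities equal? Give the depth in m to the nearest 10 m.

Working in km (1 km = 1000 m; c in km⁻¹ = c in m⁻¹ × 1000):
Set φ₀ₐ e^(−cₐz) = φ₀ᵦ e^(−cᵦz) ⇒ ln(φ₀ₐ/φ₀ᵦ) = (cₐ − cᵦ)·z
z = ln(0.71/0.55) / (0.569 − 0.443) = 0.2553 / 0.126 = 2.027 km

2030 m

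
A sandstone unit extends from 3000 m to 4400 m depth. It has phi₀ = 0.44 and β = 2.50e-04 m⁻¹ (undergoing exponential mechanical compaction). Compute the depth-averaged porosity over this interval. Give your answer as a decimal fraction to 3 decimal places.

0.175

Working in km (1 km = 1000 m; β in km⁻¹ = β in m⁻¹ × 1000):
⟨phi⟩ = (1/(z₂−z₁)) ∫ phi₀ e^(−βz) dz = phi₀·(e^(−β·z₁) − e^(−β·z₂)) / (β·(z₂−z₁))
e^(−0.25×3) = 0.4724; e^(−0.25×4.4) = 0.3329
⟨phi⟩ = 0.44 × (0.4724 − 0.3329) / (0.25 × 1.4) = 0.44 × 0.3986 = 0.1754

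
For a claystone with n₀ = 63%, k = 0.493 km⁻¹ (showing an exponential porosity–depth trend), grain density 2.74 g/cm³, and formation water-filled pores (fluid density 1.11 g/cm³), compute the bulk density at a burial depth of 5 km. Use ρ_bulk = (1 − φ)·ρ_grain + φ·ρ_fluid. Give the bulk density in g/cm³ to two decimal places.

2.65 g/cm³

Porosity at depth: n = 0.63·exp(−0.493×5) = 0.63×0.0850 = 0.0536
Bulk density: ρ_b = (1−n)ρ_g + n·ρ_f = 0.9464×2.74 + 0.0536×1.11
       = 2.593 + 0.059 = 2.653 g/cm³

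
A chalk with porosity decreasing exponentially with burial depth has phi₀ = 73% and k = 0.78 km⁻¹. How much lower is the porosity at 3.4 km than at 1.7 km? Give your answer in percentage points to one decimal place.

14.2 percentage points

phi(1.7) = 0.73·e^(−0.78×1.7) = 0.1938
phi(3.4) = 0.73·e^(−0.78×3.4) = 0.0515
Δphi = 0.1938 − 0.0515 = 0.1424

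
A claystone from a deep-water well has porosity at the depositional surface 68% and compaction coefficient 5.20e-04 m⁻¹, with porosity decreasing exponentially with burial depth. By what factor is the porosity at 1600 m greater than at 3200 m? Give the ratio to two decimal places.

Working in km (1 km = 1000 m; k in km⁻¹ = k in m⁻¹ × 1000):
φ(d₁)/φ(d₂) = e^(−k·d₁)/e^(−k·d₂) = e^{k(d₂−d₁)}
= exp(0.52 × 1.6) = exp(0.832) = 2.2979

2.30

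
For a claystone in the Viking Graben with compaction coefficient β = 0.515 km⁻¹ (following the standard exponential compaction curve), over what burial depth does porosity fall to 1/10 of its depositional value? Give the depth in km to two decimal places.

4.47 km

φ/φ₀ = 1/10 ⇒ exp(−β·d) = 1/10 ⇒ d = ln(10) / β
d = 2.3026 / 0.515 = 4.471 km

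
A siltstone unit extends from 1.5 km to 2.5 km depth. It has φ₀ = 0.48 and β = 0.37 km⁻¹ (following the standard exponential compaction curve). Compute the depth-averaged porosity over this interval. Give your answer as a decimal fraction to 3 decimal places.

0.230

⟨φ⟩ = (1/(d₂−d₁)) ∫ φ₀ e^(−βd) dd = φ₀·(e^(−β·d₁) − e^(−β·d₂)) / (β·(d₂−d₁))
e^(−0.37×1.5) = 0.5741; e^(−0.37×2.5) = 0.3965
⟨φ⟩ = 0.48 × (0.5741 − 0.3965) / (0.37 × 1) = 0.48 × 0.4798 = 0.2303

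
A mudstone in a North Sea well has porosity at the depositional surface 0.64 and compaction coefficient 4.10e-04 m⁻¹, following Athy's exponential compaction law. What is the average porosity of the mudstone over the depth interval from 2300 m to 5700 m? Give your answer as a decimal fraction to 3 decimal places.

Working in km (1 km = 1000 m; k in km⁻¹ = k in m⁻¹ × 1000):
⟨φ⟩ = (1/(d₂−d₁)) ∫ φ₀ e^(−kd) dd = φ₀·(e^(−k·d₁) − e^(−k·d₂)) / (k·(d₂−d₁))
e^(−0.41×2.3) = 0.3895; e^(−0.41×5.7) = 0.0966
⟨φ⟩ = 0.64 × (0.3895 − 0.0966) / (0.41 × 3.4) = 0.64 × 0.2101 = 0.1344

0.134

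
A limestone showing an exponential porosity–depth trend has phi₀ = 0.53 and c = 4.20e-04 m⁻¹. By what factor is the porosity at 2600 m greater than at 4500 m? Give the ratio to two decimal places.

2.22

Working in km (1 km = 1000 m; c in km⁻¹ = c in m⁻¹ × 1000):
phi(d₁)/phi(d₂) = e^(−c·d₁)/e^(−c·d₂) = e^{c(d₂−d₁)}
= exp(0.42 × 1.9) = exp(0.798) = 2.2211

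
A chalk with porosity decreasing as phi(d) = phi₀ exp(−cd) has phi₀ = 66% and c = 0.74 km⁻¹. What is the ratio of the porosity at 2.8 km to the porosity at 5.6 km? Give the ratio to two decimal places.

phi(d₁)/phi(d₂) = e^(−c·d₁)/e^(−c·d₂) = e^{c(d₂−d₁)}
= exp(0.74 × 2.8) = exp(2.072) = 7.9407

7.94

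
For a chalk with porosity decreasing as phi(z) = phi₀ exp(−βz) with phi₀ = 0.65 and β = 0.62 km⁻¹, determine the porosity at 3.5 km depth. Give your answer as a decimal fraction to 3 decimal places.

0.074

phi = phi₀·exp(−β·z) = 0.65 × exp(−0.62 × 3.5) = 0.65 × exp(−2.17)
  = 0.65 × 0.1142 = 0.0742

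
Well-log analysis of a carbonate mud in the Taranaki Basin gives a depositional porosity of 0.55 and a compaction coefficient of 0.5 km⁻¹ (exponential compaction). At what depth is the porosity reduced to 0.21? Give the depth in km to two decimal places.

Invert Athy's law: Z = ln(φ₀/φ) / c
Z = ln(0.55/0.21) / 0.5 = ln(2.619) / 0.5 = 0.9628 / 0.5 = 1.926 km

1.93 km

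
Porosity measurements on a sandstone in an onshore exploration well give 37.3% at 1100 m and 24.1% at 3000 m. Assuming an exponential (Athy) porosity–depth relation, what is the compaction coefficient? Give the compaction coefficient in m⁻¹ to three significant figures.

Working in km (1 km = 1000 m; c in km⁻¹ = c in m⁻¹ × 1000):
Athy: phi(d) = phi₀ e^(−cd) ⇒ phi₁/phi₂ = e^{c(d₂−d₁)} ⇒ c = ln(phi₁/phi₂)/(d₂−d₁)
c = ln(0.373/0.241) / (3 − 1.1) = ln(1.548) / 1.9 = 0.4368 / 1.9 = 0.2299 km⁻¹

0.000230 m⁻¹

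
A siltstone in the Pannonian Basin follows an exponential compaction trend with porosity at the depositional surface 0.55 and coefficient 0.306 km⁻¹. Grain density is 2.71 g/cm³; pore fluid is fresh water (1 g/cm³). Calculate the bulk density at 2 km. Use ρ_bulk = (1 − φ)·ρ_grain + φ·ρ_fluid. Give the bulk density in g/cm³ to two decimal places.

Porosity at depth: φ = 0.55·exp(−0.306×2) = 0.55×0.5423 = 0.2982
Bulk density: ρ_b = (1−φ)ρ_g + φ·ρ_f = 0.7018×2.71 + 0.2982×1
       = 1.902 + 0.298 = 2.200 g/cm³

2.20 g/cm³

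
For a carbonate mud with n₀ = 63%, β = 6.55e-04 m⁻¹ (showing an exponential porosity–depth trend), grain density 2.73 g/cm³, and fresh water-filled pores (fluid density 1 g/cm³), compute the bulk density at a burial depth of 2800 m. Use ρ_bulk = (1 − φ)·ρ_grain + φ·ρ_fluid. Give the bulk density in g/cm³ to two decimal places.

Working in km (1 km = 1000 m; β in km⁻¹ = β in m⁻¹ × 1000):
Porosity at depth: n = 0.63·exp(−0.655×2.8) = 0.63×0.1598 = 0.1007
Bulk density: ρ_b = (1−n)ρ_g + n·ρ_f = 0.8993×2.73 + 0.1007×1
       = 2.455 + 0.101 = 2.556 g/cm³

2.56 g/cm³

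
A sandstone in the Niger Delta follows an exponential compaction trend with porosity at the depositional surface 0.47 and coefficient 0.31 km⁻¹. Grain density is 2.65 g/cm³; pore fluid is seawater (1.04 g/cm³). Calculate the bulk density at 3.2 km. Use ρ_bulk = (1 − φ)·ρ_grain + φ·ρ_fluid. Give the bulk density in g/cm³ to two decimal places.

Porosity at depth: phi = 0.47·exp(−0.31×3.2) = 0.47×0.3708 = 0.1743
Bulk density: ρ_b = (1−phi)ρ_g + phi·ρ_f = 0.8257×2.65 + 0.1743×1.04
       = 2.188 + 0.181 = 2.369 g/cm³

2.37 g/cm³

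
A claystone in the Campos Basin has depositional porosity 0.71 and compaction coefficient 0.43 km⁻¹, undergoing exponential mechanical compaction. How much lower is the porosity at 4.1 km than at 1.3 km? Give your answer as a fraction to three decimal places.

n(1.3) = 0.71·e^(−0.43×1.3) = 0.4060
n(4.1) = 0.71·e^(−0.43×4.1) = 0.1218
Δn = 0.4060 − 0.1218 = 0.2842

0.284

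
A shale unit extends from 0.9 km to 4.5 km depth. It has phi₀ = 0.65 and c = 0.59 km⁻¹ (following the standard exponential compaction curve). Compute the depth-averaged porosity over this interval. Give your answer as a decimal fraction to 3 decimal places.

0.158

⟨phi⟩ = (1/(d₂−d₁)) ∫ phi₀ e^(−cd) dd = phi₀·(e^(−c·d₁) − e^(−c·d₂)) / (c·(d₂−d₁))
e^(−0.59×0.9) = 0.5880; e^(−0.59×4.5) = 0.0703
⟨phi⟩ = 0.65 × (0.5880 − 0.0703) / (0.59 × 3.6) = 0.65 × 0.2437 = 0.1584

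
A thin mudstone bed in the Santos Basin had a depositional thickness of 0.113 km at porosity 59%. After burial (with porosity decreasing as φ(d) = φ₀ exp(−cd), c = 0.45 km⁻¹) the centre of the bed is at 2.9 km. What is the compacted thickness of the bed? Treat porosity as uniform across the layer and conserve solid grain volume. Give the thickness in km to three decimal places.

Porosity at 2.9 km: φ = 0.59·exp(−0.45×2.9) = 0.1600
Solid-volume conservation: h(1−φ) = h₀(1−φ₀) ⇒ h = h₀·(1−φ₀)/(1−φ)
h = 0.113 × (1 − 0.59)/(1 − 0.1600) = 0.113 × 0.4881 = 0.0552 km

0.055 km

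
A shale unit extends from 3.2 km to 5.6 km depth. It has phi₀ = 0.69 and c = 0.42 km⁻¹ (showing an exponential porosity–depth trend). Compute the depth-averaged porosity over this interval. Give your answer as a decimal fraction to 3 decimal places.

0.113

⟨phi⟩ = (1/(Z₂−Z₁)) ∫ phi₀ e^(−cZ) dZ = phi₀·(e^(−c·Z₁) − e^(−c·Z₂)) / (c·(Z₂−Z₁))
e^(−0.42×3.2) = 0.2608; e^(−0.42×5.6) = 0.0952
⟨phi⟩ = 0.69 × (0.2608 − 0.0952) / (0.42 × 2.4) = 0.69 × 0.1643 = 0.1134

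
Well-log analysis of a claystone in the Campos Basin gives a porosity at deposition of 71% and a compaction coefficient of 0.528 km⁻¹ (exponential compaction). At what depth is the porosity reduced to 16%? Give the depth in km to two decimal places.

Invert Athy's law: Z = ln(φ₀/φ) / c
Z = ln(0.71/0.16) / 0.528 = ln(4.438) / 0.528 = 1.4901 / 0.528 = 2.822 km

2.82 km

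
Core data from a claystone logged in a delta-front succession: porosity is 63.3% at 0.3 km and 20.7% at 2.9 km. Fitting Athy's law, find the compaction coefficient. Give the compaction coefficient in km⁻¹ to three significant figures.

Athy: φ(d) = φ₀ e^(−kd) ⇒ φ₁/φ₂ = e^{k(d₂−d₁)} ⇒ k = ln(φ₁/φ₂)/(d₂−d₁)
k = ln(0.633/0.207) / (2.9 − 0.3) = ln(3.058) / 2.6 = 1.1178 / 2.6 = 0.4299 km⁻¹

0.430 km⁻¹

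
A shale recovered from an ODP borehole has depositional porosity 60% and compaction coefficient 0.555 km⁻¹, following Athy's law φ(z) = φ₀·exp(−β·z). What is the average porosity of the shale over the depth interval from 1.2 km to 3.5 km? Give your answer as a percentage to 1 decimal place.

17.4%

⟨φ⟩ = (1/(z₂−z₁)) ∫ φ₀ e^(−βz) dz = φ₀·(e^(−β·z₁) − e^(−β·z₂)) / (β·(z₂−z₁))
e^(−0.555×1.2) = 0.5138; e^(−0.555×3.5) = 0.1433
⟨φ⟩ = 0.6 × (0.5138 − 0.1433) / (0.555 × 2.3) = 0.6 × 0.2902 = 0.1741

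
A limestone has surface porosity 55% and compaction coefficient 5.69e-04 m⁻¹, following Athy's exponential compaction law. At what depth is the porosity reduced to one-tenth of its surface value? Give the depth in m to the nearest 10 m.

Working in km (1 km = 1000 m; β in km⁻¹ = β in m⁻¹ × 1000):
phi/phi₀ = 1/10 ⇒ exp(−β·d) = 1/10 ⇒ d = ln(10) / β
d = 2.3026 / 0.569 = 4.047 km

4050 m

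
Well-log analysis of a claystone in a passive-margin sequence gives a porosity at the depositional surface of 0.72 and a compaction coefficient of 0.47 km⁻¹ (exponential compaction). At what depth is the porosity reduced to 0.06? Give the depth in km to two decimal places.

5.29 km

Invert Athy's law: z = ln(n₀/n) / k
z = ln(0.72/0.06) / 0.47 = ln(12) / 0.47 = 2.4849 / 0.47 = 5.287 km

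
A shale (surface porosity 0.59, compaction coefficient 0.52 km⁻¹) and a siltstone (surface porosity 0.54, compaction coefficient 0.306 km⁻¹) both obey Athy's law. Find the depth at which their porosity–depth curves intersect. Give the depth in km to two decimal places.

Set phi₀ₐ e^(−cₐz) = phi₀ᵦ e^(−cᵦz) ⇒ ln(phi₀ₐ/phi₀ᵦ) = (cₐ − cᵦ)·z
z = ln(0.59/0.54) / (0.52 − 0.306) = 0.0886 / 0.214 = 0.414 km

0.41 km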